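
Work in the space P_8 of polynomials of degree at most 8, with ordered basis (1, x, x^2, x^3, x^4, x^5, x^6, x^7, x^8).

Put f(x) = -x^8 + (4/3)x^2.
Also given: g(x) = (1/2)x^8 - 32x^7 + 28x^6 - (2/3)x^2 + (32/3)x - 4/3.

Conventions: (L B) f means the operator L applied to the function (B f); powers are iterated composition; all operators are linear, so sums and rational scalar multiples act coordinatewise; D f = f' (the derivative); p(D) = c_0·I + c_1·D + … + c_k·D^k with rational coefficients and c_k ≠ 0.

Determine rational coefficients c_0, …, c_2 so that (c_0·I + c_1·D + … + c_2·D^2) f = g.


p(D) = -(1/2)·I + 4·D − (1/2)·D^2, i.e. c_0 = -1/2, c_1 = 4, c_2 = -1/2

D^0 f = -x^8 + (4/3)x^2
D^1 f = -8x^7 + (8/3)x
D^2 f = -56x^6 + 8/3
matching coefficients of g against c_0 f + c_1 Df + … from the top degree down determines the c_i
solution: c_0 = -1/2, c_1 = 4, c_2 = -1/2


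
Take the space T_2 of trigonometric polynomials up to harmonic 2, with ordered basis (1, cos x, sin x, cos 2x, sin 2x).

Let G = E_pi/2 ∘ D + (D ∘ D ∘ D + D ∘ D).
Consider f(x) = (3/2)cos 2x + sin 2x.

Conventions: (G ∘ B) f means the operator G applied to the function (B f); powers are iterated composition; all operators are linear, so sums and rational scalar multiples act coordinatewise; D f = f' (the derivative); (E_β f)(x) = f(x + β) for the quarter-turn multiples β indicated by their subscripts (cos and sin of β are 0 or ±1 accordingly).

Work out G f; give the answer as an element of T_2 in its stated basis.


the result is g(x) = -16cos 2x + 11sin 2x

D f = 2cos 2x - 3sin 2x
E_pi/2 D f = -2cos 2x + 3sin 2x
D f = 2cos 2x - 3sin 2x
D D f = -6cos 2x - 4sin 2x
D D D f = -8cos 2x + 12sin 2x
D f = 2cos 2x - 3sin 2x
D D f = -6cos 2x - 4sin 2x
(D ∘ D ∘ D + D ∘ D) f = -14cos 2x + 8sin 2x
(E_pi/2 ∘ D + (D ∘ D ∘ D + D ∘ D)) f = -16cos 2x + 11sin 2x


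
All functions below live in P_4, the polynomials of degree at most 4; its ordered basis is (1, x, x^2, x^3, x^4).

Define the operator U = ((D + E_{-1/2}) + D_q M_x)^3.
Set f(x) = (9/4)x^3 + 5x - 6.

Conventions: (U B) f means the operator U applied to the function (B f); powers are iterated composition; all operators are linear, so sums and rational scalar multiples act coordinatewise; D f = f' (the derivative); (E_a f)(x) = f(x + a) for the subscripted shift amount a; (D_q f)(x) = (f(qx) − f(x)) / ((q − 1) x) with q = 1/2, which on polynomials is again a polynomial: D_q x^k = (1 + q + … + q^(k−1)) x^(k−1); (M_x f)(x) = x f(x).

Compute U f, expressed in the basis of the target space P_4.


D f = (27/4)x^2 + 5
E_{-1/2} f = (9/4)x^3 - (27/8)x^2 + (107/16)x - 281/32
(D + E_{-1/2}) f = (9/4)x^3 + (27/8)x^2 + (107/16)x - 121/32
M_x f = (9/4)x^4 + 5x^2 - 6x
D_q M_x f = (135/32)x^3 + (15/2)x - 6
((D + E_{-1/2}) + D_q M_x) f = (207/32)x^3 + (27/8)x^2 + (227/16)x - 313/32
D ((D + E_{-1/2}) + D_q M_x) f = (621/32)x^2 + (27/4)x + 227/16
E_{-1/2} ((D + E_{-1/2}) + D_q M_x) f = (207/32)x^3 - (405/64)x^2 + (2005/128)x - 4311/256
(D + E_{-1/2}) ((D + E_{-1/2}) + D_q M_x) f = (207/32)x^3 + (837/64)x^2 + (2869/128)x - 679/256
M_x ((D + E_{-1/2}) + D_q M_x) f = (207/32)x^4 + (27/8)x^3 + (227/16)x^2 - (313/32)x
D_q M_x ((D + E_{-1/2}) + D_q M_x) f = (3105/256)x^3 + (189/32)x^2 + (681/32)x - 313/32
((D + E_{-1/2}) + D_q M_x) ((D + E_{-1/2}) + D_q M_x) f = (4761/256)x^3 + (1215/64)x^2 + (5593/128)x - 3183/256
D ((D + E_{-1/2}) + D_q M_x) ((D + E_{-1/2}) + D_q M_x) f = (14283/256)x^2 + (1215/32)x + 5593/128
E_{-1/2} ((D + E_{-1/2}) + D_q M_x) ((D + E_{-1/2}) + D_q M_x) f = (4761/256)x^3 - (4563/512)x^2 + (39587/1024)x - 65249/2048
(D + E_{-1/2}) ((D + E_{-1/2}) + D_q M_x) ((D + E_{-1/2}) + D_q M_x) f = (4761/256)x^3 + (24003/512)x^2 + (78467/1024)x + 24239/2048
M_x ((D + E_{-1/2}) + D_q M_x) ((D + E_{-1/2}) + D_q M_x) f = (4761/256)x^4 + (1215/64)x^3 + (5593/128)x^2 - (3183/256)x
D_q M_x ((D + E_{-1/2}) + D_q M_x) ((D + E_{-1/2}) + D_q M_x) f = (71415/2048)x^3 + (8505/256)x^2 + (16779/256)x - 3183/256
((D + E_{-1/2}) + D_q M_x) ((D + E_{-1/2}) + D_q M_x) ((D + E_{-1/2}) + D_q M_x) f = (109503/2048)x^3 + (41013/512)x^2 + (145583/1024)x - 1225/2048

the image equals g(x) = (109503/2048)x^3 + (41013/512)x^2 + (145583/1024)x - 1225/2048


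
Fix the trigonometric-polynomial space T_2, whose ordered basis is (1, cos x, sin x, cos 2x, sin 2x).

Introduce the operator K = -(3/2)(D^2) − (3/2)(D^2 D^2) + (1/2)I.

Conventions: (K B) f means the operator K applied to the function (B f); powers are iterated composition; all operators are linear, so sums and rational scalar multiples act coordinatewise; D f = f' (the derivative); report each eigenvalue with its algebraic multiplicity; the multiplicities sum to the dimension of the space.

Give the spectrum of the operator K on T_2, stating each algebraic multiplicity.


image of 1: 1/2
image of cos x: (1/2)cos x
image of sin x: (1/2)sin x
image of cos 2x: -(35/2)cos 2x
image of sin 2x: -(35/2)sin 2x
the matrix is diagonal; its diagonal is (1/2, 1/2, 1/2, -35/2, -35/2)
for a triangular matrix the eigenvalues are the diagonal entries, with algebraic multiplicity their repetition count

λ = -35/2 (multiplicity 2), λ = 1/2 (multiplicity 3)


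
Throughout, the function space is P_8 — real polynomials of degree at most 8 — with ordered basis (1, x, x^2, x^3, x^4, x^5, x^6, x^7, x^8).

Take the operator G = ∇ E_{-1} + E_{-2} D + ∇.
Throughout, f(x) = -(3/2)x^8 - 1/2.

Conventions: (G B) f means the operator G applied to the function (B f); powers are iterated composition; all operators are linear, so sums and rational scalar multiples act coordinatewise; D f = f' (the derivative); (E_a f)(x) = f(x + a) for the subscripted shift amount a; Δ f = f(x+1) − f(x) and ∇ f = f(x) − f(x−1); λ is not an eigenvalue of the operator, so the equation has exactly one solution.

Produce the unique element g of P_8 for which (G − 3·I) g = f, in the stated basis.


write g with unknown coordinates in the stated basis and equate coefficients in (G − 3·I) g = f
solving from the highest basis element down gives g = (1/2)x^8 + 4x^7 - (28/3)x^6 - (280/3)x^5 + 280x^4 + (10528/9)x^3 - (27104/9)x^2 - 4160x + 30337/6
check: G g = 12x^7 - 28x^6 - 280x^5 + 840x^4 + (10528/3)x^3 - (27104/3)x^2 - 12480x + 15168
so G g − 3·g = -(3/2)x^8 - 1/2 = f ✓

the image equals g(x) = (1/2)x^8 + 4x^7 - (28/3)x^6 - (280/3)x^5 + 280x^4 + (10528/9)x^3 - (27104/9)x^2 - 4160x + 30337/6


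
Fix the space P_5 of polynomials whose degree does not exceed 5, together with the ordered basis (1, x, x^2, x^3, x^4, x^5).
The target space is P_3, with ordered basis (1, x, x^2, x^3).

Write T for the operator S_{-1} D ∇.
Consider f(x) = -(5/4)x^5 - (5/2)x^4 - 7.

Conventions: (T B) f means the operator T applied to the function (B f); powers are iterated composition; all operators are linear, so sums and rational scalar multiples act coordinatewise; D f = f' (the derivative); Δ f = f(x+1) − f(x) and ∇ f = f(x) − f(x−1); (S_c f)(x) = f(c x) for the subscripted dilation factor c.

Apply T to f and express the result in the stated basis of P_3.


∇ f = -(25/4)x^4 + (5/2)x^3 + (5/2)x^2 - (15/4)x + 5/4
D ∇ f = -25x^3 + (15/2)x^2 + 5x - 15/4
S_{-1} D ∇ f = 25x^3 + (15/2)x^2 - 5x - 15/4

the result is g(x) = 25x^3 + (15/2)x^2 - 5x - 15/4


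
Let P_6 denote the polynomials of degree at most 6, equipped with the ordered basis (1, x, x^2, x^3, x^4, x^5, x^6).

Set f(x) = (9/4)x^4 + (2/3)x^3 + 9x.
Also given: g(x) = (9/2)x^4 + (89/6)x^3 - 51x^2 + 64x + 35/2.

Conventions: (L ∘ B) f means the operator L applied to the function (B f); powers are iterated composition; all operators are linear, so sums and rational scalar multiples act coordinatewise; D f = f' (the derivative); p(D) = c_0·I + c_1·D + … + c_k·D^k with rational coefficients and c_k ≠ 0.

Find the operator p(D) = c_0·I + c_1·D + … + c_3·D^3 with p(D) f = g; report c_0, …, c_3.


D^0 f = (9/4)x^4 + (2/3)x^3 + 9x
D^1 f = 9x^3 + 2x^2 + 9
D^2 f = 27x^2 + 4x
D^3 f = 54x + 4
matching coefficients of g against c_0 f + c_1 Df + … from the top degree down determines the c_i
solution: c_0 = 2, c_1 = 3/2, c_2 = -2, c_3 = 1

p(D) = 2·I + (3/2)·D − 2·D^2 + D^3, i.e. c_0 = 2, c_1 = 3/2, c_2 = -2, c_3 = 1


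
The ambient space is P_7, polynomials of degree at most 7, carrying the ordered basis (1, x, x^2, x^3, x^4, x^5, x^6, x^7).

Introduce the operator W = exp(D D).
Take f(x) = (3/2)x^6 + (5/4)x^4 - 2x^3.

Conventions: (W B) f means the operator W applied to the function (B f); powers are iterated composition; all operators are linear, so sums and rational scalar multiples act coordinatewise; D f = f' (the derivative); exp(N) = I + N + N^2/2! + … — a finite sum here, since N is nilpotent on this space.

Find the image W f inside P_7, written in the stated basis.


the image equals g(x) = (3/2)x^6 + (185/4)x^4 - 2x^3 + 285x^2 - 12x + 195

order-1 term: 45x^4 + 15x^2 - 12x
order-2 term: 270x^2 + 15
order-3 term: 180
the series for exp(D D) f terminates at order 3
exp(D D) f = (3/2)x^6 + (185/4)x^4 - 2x^3 + 285x^2 - 12x + 195


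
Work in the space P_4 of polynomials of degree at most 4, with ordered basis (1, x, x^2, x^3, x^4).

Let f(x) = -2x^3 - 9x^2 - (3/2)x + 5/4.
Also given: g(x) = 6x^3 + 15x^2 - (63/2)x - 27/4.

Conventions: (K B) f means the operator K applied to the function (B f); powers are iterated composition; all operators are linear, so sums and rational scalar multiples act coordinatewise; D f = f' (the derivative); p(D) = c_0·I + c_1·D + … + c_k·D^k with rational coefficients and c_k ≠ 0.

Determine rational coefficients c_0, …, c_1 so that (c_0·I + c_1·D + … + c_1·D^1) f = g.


D^0 f = -2x^3 - 9x^2 - (3/2)x + 5/4
D^1 f = -6x^2 - 18x - 3/2
matching coefficients of g against c_0 f + c_1 Df + … from the top degree down determines the c_i
solution: c_0 = -3, c_1 = 2

c_0 = -3, c_1 = 2


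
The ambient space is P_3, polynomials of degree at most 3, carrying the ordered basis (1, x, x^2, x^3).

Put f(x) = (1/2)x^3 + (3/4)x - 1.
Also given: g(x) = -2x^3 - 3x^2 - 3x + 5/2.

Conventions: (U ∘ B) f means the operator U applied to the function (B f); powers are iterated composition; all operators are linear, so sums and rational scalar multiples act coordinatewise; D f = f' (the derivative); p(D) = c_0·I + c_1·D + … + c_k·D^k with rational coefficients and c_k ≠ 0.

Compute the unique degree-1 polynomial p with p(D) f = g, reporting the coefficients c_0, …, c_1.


D^0 f = (1/2)x^3 + (3/4)x - 1
D^1 f = (3/2)x^2 + 3/4
matching coefficients of g against c_0 f + c_1 Df + … from the top degree down determines the c_i
solution: c_0 = -4, c_1 = -2

c_0 = -4, c_1 = -2


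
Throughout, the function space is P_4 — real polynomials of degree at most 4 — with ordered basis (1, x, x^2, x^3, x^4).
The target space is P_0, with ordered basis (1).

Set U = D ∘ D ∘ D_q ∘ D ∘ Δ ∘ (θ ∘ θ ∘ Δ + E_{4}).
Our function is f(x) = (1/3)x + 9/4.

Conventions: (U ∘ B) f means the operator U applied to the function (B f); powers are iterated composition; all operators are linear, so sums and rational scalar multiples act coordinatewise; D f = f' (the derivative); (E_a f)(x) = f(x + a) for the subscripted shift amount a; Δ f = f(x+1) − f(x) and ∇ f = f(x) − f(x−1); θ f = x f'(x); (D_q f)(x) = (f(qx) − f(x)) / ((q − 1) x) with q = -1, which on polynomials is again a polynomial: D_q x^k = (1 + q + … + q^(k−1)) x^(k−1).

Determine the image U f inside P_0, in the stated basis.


Δ f = 1/3
θ Δ f = 0
θ θ Δ f = 0
E_{4} f = (1/3)x + 43/12
(θ ∘ θ ∘ Δ + E_{4}) f = (1/3)x + 43/12
Δ (θ ∘ θ ∘ Δ + E_{4}) f = 1/3
D Δ (θ ∘ θ ∘ Δ + E_{4}) f = 0
D_q (D ∘ Δ) (θ ∘ θ ∘ Δ + E_{4}) f = 0
D D_q (D ∘ Δ) (θ ∘ θ ∘ Δ + E_{4}) f = 0
D (D ∘ D_q ∘ D ∘ Δ) (θ ∘ θ ∘ Δ + E_{4}) f = 0

the result is g(x) = 0


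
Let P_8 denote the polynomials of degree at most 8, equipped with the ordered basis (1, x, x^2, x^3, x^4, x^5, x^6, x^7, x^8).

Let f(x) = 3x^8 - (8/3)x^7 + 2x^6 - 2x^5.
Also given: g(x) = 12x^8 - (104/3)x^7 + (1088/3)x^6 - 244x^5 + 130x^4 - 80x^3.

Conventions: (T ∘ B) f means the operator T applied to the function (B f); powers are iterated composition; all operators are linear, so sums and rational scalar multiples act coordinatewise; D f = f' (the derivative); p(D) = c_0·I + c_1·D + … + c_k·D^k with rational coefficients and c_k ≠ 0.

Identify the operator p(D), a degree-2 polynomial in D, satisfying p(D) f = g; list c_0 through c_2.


c_0 = 4, c_1 = -1, c_2 = 2

D^0 f = 3x^8 - (8/3)x^7 + 2x^6 - 2x^5
D^1 f = 24x^7 - (56/3)x^6 + 12x^5 - 10x^4
D^2 f = 168x^6 - 112x^5 + 60x^4 - 40x^3
matching coefficients of g against c_0 f + c_1 Df + … from the top degree down determines the c_i
solution: c_0 = 4, c_1 = -1, c_2 = 2


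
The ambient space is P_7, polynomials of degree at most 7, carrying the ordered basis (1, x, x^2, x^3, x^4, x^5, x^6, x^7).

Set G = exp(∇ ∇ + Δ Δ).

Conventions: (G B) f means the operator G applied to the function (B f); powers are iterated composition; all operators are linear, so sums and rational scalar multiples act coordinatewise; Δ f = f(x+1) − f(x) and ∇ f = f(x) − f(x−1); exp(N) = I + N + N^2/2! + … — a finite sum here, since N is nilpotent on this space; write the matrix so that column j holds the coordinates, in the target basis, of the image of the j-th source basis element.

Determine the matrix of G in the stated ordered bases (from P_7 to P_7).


image of 1: 1
image of x: x
image of x^2: x^2 + 4
image of x^3: x^3 + 12x
image of x^4: x^4 + 24x^2 + 76
image of x^5: x^5 + 40x^3 + 380x
image of x^6: x^6 + 60x^4 + 1140x^2 + 2764
image of x^7: x^7 + 84x^5 + 2660x^3 + 19348x
each image's coordinates form column j of the matrix

the matrix is [[1, 0, 4, 0, 76, 0, 2764, 0]; [0, 1, 0, 12, 0, 380, 0, 19348]; [0, 0, 1, 0, 24, 0, 1140, 0]; [0, 0, 0, 1, 0, 40, 0, 2660]; [0, 0, 0, 0, 1, 0, 60, 0]; [0, 0, 0, 0, 0, 1, 0, 84]; [0, 0, 0, 0, 0, 0, 1, 0]; [0, 0, 0, 0, 0, 0, 0, 1]] (rows listed top to bottom)


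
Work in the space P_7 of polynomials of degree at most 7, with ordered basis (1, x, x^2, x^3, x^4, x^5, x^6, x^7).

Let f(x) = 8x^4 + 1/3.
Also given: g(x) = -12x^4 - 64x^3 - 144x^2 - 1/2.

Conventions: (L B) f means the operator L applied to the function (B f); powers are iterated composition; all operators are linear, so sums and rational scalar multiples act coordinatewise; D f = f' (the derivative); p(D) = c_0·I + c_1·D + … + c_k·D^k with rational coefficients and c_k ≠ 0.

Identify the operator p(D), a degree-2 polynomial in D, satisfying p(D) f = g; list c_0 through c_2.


c_0 = -3/2, c_1 = -2, c_2 = -3/2

D^0 f = 8x^4 + 1/3
D^1 f = 32x^3
D^2 f = 96x^2
matching coefficients of g against c_0 f + c_1 Df + … from the top degree down determines the c_i
solution: c_0 = -3/2, c_1 = -2, c_2 = -3/2


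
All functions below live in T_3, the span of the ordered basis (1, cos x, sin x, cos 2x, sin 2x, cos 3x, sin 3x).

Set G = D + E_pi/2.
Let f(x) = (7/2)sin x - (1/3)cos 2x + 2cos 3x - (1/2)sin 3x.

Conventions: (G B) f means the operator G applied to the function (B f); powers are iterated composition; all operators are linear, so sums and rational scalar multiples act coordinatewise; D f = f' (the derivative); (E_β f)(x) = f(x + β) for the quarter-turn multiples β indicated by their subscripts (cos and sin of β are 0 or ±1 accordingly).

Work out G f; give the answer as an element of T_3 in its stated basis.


D f = (7/2)cos x + (2/3)sin 2x - (3/2)cos 3x - 6sin 3x
E_pi/2 f = (7/2)cos x + (1/3)cos 2x + (1/2)cos 3x + 2sin 3x
(D + E_pi/2) f = 7cos x + (1/3)cos 2x + (2/3)sin 2x - cos 3x - 4sin 3x

g(x) = 7cos x + (1/3)cos 2x + (2/3)sin 2x - cos 3x - 4sin 3x


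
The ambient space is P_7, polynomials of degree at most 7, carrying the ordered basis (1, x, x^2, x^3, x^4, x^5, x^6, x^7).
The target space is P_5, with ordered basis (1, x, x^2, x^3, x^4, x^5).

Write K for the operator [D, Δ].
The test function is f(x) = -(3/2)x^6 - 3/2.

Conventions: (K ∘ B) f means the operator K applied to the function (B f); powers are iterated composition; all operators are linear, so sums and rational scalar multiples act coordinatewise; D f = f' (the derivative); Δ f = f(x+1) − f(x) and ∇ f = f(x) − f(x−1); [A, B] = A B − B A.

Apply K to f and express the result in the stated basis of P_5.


Δ f = -9x^5 - (45/2)x^4 - 30x^3 - (45/2)x^2 - 9x - 3/2
D Δ f = -45x^4 - 90x^3 - 90x^2 - 45x - 9
D f = -9x^5
Δ D f = -45x^4 - 90x^3 - 90x^2 - 45x - 9
[D, Δ] f = 0

g(x) = 0


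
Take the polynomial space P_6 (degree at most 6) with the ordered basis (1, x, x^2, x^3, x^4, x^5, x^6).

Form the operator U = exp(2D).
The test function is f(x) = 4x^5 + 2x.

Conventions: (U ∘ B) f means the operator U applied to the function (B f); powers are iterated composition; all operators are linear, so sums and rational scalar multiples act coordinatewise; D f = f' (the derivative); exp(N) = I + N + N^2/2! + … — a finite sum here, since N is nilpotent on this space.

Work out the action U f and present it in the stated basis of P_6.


order-1 term: 40x^4 + 4
order-2 term: 160x^3
order-3 term: 320x^2
order-4 term: 320x
order-5 term: 128
the series for exp(2D) f terminates at order 5
exp(2D) f = 4x^5 + 40x^4 + 160x^3 + 320x^2 + 322x + 132

g(x) = 4x^5 + 40x^4 + 160x^3 + 320x^2 + 322x + 132


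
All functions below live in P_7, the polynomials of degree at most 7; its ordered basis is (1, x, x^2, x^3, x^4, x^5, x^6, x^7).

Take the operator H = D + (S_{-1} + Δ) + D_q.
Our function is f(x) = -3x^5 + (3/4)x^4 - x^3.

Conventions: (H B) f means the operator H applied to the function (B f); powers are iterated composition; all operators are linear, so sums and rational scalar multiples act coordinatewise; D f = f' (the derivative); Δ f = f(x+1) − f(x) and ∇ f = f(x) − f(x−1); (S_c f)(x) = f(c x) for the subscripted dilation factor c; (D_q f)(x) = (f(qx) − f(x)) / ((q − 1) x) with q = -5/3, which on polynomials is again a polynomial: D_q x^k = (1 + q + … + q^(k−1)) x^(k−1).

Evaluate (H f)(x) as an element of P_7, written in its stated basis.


D f = -15x^4 + 3x^3 - 3x^2
S_{-1} f = 3x^5 + (3/4)x^4 + x^3
Δ f = -15x^4 - 27x^3 - (57/2)x^2 - 15x - 13/4
(S_{-1} + Δ) f = 3x^5 - (57/4)x^4 - 26x^3 - (57/2)x^2 - 15x - 13/4
D_q f = -(421/27)x^4 - (17/9)x^3 - (19/9)x^2
(D + (S_{-1} + Δ) + D_q) f = 3x^5 - (4843/108)x^4 - (224/9)x^3 - (605/18)x^2 - 15x - 13/4

the image equals g(x) = 3x^5 - (4843/108)x^4 - (224/9)x^3 - (605/18)x^2 - 15x - 13/4


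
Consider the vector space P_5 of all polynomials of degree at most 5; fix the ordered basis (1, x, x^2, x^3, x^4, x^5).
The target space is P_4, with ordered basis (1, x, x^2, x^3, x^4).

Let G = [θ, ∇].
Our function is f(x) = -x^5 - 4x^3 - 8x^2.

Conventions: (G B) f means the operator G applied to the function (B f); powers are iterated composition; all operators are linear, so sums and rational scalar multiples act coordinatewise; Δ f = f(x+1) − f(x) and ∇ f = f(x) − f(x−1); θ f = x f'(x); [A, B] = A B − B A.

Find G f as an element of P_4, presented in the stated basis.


∇ f = -5x^4 + 10x^3 - 22x^2 + x + 3
θ ∇ f = -20x^4 + 30x^3 - 44x^2 + x
θ f = -5x^5 - 12x^3 - 16x^2
∇ θ f = -25x^4 + 50x^3 - 86x^2 + 29x - 1
[θ, ∇] f = 5x^4 - 20x^3 + 42x^2 - 28x + 1

g(x) = 5x^4 - 20x^3 + 42x^2 - 28x + 1


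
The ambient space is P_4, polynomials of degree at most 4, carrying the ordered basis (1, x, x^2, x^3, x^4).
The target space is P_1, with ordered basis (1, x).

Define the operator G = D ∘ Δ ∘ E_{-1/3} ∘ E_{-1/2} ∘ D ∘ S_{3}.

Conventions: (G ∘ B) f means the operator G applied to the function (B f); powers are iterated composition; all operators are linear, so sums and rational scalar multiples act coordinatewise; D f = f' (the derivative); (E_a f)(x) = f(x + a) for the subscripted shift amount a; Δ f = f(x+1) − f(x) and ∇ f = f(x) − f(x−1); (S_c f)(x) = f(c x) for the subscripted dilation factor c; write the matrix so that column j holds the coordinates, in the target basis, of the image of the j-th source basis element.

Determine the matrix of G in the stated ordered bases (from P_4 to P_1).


the matrix is [[0, 0, 0, 162, -648]; [0, 0, 0, 0, 1944]] (rows listed top to bottom)

image of 1: 0
image of x: 0
image of x^2: 0
image of x^3: 162
image of x^4: 1944x - 648
each image's coordinates form column j of the matrix


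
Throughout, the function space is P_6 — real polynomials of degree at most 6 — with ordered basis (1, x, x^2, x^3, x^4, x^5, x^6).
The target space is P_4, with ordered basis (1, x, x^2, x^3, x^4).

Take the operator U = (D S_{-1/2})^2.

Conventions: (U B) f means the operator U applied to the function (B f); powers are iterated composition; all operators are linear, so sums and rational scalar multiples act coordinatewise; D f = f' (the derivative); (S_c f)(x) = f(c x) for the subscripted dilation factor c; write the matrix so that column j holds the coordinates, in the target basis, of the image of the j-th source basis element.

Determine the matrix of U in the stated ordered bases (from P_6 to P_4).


the matrix is [[0, 0, -1/4, 0, 0, 0, 0]; [0, 0, 0, -3/16, 0, 0, 0]; [0, 0, 0, 0, -3/32, 0, 0]; [0, 0, 0, 0, 0, -5/128, 0]; [0, 0, 0, 0, 0, 0, -15/1024]] (rows listed top to bottom)

image of 1: 0
image of x: 0
image of x^2: -1/4
image of x^3: -(3/16)x
image of x^4: -(3/32)x^2
image of x^5: -(5/128)x^3
image of x^6: -(15/1024)x^4
each image's coordinates form column j of the matrix


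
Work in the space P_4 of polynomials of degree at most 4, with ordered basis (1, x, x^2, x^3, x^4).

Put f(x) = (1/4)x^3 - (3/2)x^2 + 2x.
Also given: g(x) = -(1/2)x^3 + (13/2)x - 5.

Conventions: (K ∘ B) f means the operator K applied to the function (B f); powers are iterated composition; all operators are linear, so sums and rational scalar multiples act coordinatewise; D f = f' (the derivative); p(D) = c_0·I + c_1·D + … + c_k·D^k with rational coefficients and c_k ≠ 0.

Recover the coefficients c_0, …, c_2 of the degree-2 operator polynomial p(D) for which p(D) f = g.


c_0 = -2, c_1 = -4, c_2 = -1

D^0 f = (1/4)x^3 - (3/2)x^2 + 2x
D^1 f = (3/4)x^2 - 3x + 2
D^2 f = (3/2)x - 3
matching coefficients of g against c_0 f + c_1 Df + … from the top degree down determines the c_i
solution: c_0 = -2, c_1 = -4, c_2 = -1


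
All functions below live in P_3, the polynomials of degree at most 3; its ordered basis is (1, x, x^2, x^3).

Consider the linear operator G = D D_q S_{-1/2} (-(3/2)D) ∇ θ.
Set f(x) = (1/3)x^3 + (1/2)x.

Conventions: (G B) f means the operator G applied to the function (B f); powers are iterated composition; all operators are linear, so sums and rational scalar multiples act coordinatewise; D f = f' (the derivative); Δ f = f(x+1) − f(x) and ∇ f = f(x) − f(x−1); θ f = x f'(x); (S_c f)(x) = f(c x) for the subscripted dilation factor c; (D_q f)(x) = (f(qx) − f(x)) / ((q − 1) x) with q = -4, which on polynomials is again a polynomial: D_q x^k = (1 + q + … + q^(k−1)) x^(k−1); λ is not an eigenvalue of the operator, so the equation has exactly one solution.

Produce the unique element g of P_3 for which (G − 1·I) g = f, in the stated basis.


the image equals g(x) = -(1/3)x^3 - (1/2)x

write g with unknown coordinates in the stated basis and equate coefficients in (G − 1·I) g = f
solving from the highest basis element down gives g = -(1/3)x^3 - (1/2)x
check: G g = 0
so G g − 1·g = (1/3)x^3 + (1/2)x = f ✓


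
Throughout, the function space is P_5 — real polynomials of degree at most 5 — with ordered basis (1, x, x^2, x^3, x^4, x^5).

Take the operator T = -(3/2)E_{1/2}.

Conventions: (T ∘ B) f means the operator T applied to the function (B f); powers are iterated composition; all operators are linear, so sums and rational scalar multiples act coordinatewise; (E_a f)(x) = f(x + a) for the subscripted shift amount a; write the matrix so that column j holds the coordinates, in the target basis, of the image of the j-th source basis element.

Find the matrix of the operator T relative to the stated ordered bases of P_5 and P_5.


the matrix is [[-3/2, -3/4, -3/8, -3/16, -3/32, -3/64]; [0, -3/2, -3/2, -9/8, -3/4, -15/32]; [0, 0, -3/2, -9/4, -9/4, -15/8]; [0, 0, 0, -3/2, -3, -15/4]; [0, 0, 0, 0, -3/2, -15/4]; [0, 0, 0, 0, 0, -3/2]] (rows listed top to bottom)

image of 1: -3/2
image of x: -(3/2)x - 3/4
image of x^2: -(3/2)x^2 - (3/2)x - 3/8
image of x^3: -(3/2)x^3 - (9/4)x^2 - (9/8)x - 3/16
image of x^4: -(3/2)x^4 - 3x^3 - (9/4)x^2 - (3/4)x - 3/32
image of x^5: -(3/2)x^5 - (15/4)x^4 - (15/4)x^3 - (15/8)x^2 - (15/32)x - 3/64
each image's coordinates form column j of the matrix


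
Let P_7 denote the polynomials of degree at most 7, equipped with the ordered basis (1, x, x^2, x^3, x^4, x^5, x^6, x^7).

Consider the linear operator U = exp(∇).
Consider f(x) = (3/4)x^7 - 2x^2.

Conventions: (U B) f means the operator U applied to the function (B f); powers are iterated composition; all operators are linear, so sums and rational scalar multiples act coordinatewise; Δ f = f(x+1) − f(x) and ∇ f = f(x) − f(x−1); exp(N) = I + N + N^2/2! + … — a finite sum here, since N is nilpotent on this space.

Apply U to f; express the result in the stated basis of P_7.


g(x) = (3/4)x^7 + (21/4)x^6 - (105/4)x^4 + (105/4)x^3 + (59/2)x^2 - (205/4)x + 27/4

order-1 term: (21/4)x^6 - (63/4)x^5 + (105/4)x^4 - (105/4)x^3 + (63/4)x^2 - (37/4)x + 11/4
order-2 term: (63/4)x^5 - (315/4)x^4 + (735/4)x^3 - (945/4)x^2 + (651/4)x - 197/4
order-3 term: (105/4)x^4 - (315/2)x^3 + (1575/4)x^2 - (945/2)x + 903/4
order-4 term: (105/4)x^3 - (315/2)x^2 + (1365/4)x - 525/2
order-5 term: (63/4)x^2 - (315/4)x + 105
order-6 term: (21/4)x - 63/4
order-7 term: 3/4
the series for exp(∇) f terminates at order 7
exp(∇) f = (3/4)x^7 + (21/4)x^6 - (105/4)x^4 + (105/4)x^3 + (59/2)x^2 - (205/4)x + 27/4


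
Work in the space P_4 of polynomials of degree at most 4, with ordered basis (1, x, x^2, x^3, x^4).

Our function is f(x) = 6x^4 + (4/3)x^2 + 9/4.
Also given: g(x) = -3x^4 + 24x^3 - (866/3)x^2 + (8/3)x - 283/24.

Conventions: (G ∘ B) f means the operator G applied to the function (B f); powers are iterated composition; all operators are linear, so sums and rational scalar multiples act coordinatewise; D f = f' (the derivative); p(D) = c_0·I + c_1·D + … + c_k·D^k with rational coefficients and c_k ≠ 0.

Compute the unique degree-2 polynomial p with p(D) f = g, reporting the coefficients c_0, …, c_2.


p(D) = -(1/2)·I + D − 4·D^2, i.e. c_0 = -1/2, c_1 = 1, c_2 = -4

D^0 f = 6x^4 + (4/3)x^2 + 9/4
D^1 f = 24x^3 + (8/3)x
D^2 f = 72x^2 + 8/3
matching coefficients of g against c_0 f + c_1 Df + … from the top degree down determines the c_i
solution: c_0 = -1/2, c_1 = 1, c_2 = -4


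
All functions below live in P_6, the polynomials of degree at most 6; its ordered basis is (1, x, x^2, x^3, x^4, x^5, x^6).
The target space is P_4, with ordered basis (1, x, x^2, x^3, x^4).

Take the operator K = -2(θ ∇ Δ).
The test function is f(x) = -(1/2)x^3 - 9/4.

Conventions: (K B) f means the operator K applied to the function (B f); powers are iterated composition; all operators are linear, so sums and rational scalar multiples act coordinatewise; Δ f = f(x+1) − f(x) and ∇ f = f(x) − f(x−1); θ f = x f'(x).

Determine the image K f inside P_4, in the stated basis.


Δ f = -(3/2)x^2 - (3/2)x - 1/2
∇ Δ f = -3x
θ ∇ Δ f = -3x
(-2(θ ∇ Δ)) f = 6x

the image equals g(x) = 6x


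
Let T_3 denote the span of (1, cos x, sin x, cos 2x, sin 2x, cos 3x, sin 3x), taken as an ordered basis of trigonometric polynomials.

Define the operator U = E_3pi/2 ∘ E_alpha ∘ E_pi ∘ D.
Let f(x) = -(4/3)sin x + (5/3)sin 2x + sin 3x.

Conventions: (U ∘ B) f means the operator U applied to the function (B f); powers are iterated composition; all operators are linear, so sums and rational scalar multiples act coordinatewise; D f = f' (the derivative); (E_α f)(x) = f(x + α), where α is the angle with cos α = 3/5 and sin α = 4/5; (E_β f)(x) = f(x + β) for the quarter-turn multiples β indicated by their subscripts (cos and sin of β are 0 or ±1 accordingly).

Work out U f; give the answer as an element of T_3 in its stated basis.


the result is g(x) = (16/15)cos x + (4/5)sin x + (14/15)cos 2x + (16/5)sin 2x + (132/125)cos 3x - (351/125)sin 3x

D f = -(4/3)cos x + (10/3)cos 2x + 3cos 3x
E_pi D f = (4/3)cos x + (10/3)cos 2x - 3cos 3x
E_alpha (E_pi ∘ D) f = (4/5)cos x - (16/15)sin x - (14/15)cos 2x - (16/5)sin 2x + (351/125)cos 3x + (132/125)sin 3x
E_3pi/2 E_alpha (E_pi ∘ D) f = (16/15)cos x + (4/5)sin x + (14/15)cos 2x + (16/5)sin 2x + (132/125)cos 3x - (351/125)sin 3x


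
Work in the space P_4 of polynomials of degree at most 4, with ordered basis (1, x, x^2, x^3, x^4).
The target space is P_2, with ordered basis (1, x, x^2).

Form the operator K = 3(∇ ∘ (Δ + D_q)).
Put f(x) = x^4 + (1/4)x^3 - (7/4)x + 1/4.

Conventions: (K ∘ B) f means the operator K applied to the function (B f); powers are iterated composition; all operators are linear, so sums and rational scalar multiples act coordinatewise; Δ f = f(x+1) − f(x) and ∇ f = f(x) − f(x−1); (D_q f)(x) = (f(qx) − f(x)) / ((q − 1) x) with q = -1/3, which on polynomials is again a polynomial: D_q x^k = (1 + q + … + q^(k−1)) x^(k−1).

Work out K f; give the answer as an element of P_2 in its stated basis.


Δ f = 4x^3 + (27/4)x^2 + (19/4)x - 1/2
D_q f = (20/27)x^3 + (7/36)x^2 - 7/4
(Δ + D_q) f = (128/27)x^3 + (125/18)x^2 + (19/4)x - 9/4
∇ (Δ + D_q) f = (128/9)x^2 - (1/3)x + 275/108
(3(∇ ∘ (Δ + D_q))) f = (128/3)x^2 - x + 275/36

the image equals g(x) = (128/3)x^2 - x + 275/36


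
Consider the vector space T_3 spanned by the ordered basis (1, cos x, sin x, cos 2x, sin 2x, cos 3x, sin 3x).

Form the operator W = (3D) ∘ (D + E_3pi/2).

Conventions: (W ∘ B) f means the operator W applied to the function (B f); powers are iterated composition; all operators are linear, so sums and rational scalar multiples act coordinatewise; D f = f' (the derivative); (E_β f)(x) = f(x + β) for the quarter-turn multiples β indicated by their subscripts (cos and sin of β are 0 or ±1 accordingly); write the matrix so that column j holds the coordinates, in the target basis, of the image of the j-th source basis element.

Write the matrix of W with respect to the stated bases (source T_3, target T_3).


image of 1: 0
image of cos x: 0
image of sin x: 0
image of cos 2x: -12cos 2x + 6sin 2x
image of sin 2x: -6cos 2x - 12sin 2x
image of cos 3x: -36cos 3x
image of sin 3x: -36sin 3x
each image's coordinates form column j of the matrix

the matrix is [[0, 0, 0, 0, 0, 0, 0]; [0, 0, 0, 0, 0, 0, 0]; [0, 0, 0, 0, 0, 0, 0]; [0, 0, 0, -12, -6, 0, 0]; [0, 0, 0, 6, -12, 0, 0]; [0, 0, 0, 0, 0, -36, 0]; [0, 0, 0, 0, 0, 0, -36]] (rows listed top to bottom)


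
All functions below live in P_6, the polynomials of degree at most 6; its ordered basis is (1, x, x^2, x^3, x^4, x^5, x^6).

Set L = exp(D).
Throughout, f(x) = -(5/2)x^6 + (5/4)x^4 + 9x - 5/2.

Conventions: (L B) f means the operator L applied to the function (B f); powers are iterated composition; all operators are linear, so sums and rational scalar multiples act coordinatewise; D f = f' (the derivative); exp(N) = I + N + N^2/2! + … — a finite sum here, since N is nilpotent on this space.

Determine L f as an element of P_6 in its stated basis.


the image equals g(x) = -(5/2)x^6 - 15x^5 - (145/4)x^4 - 45x^3 - 30x^2 - x + 21/4

order-1 term: -15x^5 + 5x^3 + 9
order-2 term: -(75/2)x^4 + (15/2)x^2
order-3 term: -50x^3 + 5x
order-4 term: -(75/2)x^2 + 5/4
order-5 term: -15x
order-6 term: -5/2
the series for exp(D) f terminates at order 6
exp(D) f = -(5/2)x^6 - 15x^5 - (145/4)x^4 - 45x^3 - 30x^2 - x + 21/4


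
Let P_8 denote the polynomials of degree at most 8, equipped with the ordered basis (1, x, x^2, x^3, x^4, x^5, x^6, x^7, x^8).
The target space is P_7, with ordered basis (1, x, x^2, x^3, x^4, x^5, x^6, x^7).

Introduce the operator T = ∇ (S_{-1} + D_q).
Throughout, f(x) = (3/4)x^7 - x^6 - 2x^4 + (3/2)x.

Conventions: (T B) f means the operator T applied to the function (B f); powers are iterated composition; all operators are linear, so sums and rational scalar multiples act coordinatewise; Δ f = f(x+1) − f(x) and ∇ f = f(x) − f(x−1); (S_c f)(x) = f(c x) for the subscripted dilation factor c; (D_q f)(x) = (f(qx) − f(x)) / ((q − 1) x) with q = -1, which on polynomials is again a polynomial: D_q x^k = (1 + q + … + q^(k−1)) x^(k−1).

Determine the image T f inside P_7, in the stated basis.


S_{-1} f = -(3/4)x^7 - x^6 - 2x^4 - (3/2)x
D_q f = (3/4)x^6 + 3/2
(S_{-1} + D_q) f = -(3/4)x^7 - (1/4)x^6 - 2x^4 - (3/2)x + 3/2
∇ (S_{-1} + D_q) f = -(21/4)x^6 + (57/4)x^5 - (45/2)x^4 + (53/4)x^3 - (17/4)x

the image equals g(x) = -(21/4)x^6 + (57/4)x^5 - (45/2)x^4 + (53/4)x^3 - (17/4)x


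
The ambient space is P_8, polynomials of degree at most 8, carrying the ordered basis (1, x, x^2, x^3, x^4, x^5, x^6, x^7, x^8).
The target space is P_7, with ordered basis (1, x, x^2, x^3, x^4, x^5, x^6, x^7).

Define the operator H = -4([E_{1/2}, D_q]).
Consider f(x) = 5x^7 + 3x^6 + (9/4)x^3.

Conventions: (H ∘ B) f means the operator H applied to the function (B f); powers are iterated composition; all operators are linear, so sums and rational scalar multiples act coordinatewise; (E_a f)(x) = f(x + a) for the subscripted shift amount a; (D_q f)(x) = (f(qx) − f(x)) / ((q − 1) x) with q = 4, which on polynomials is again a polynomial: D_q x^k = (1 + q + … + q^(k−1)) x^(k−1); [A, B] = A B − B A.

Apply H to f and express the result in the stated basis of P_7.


D_q f = 27305x^6 + 4095x^5 + (189/4)x^2
E_{1/2} D_q f = 27305x^6 + 86010x^5 + (450525/4)x^4 + 78500x^3 + (492231/16)x^2 + (51573/8)x + 36251/64
E_{1/2} f = 5x^7 + (41/2)x^6 + (141/4)x^5 + (265/8)x^4 + (331/16)x^3 + (303/32)x^2 + (179/64)x + 47/128
D_q E_{1/2} f = 27305x^6 + (55965/2)x^5 + (48081/4)x^4 + (22525/8)x^3 + (6951/16)x^2 + (1515/32)x + 179/64
[E_{1/2}, D_q] f = (116055/2)x^5 + 100611x^4 + (605475/8)x^3 + 30330x^2 + (204777/32)x + 4509/8
(-4([E_{1/2}, D_q])) f = -232110x^5 - 402444x^4 - (605475/2)x^3 - 121320x^2 - (204777/8)x - 4509/2

the result is g(x) = -232110x^5 - 402444x^4 - (605475/2)x^3 - 121320x^2 - (204777/8)x - 4509/2


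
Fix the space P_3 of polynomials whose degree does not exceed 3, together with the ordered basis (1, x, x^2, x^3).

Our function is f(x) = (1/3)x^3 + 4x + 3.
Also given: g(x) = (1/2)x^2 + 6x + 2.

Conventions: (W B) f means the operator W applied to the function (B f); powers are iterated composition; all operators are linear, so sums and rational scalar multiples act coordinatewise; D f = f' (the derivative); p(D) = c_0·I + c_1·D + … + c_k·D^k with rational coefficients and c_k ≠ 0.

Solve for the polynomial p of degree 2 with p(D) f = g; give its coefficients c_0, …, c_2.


D^0 f = (1/3)x^3 + 4x + 3
D^1 f = x^2 + 4
D^2 f = 2x
matching coefficients of g against c_0 f + c_1 Df + … from the top degree down determines the c_i
solution: c_0 = 0, c_1 = 1/2, c_2 = 3

c_0 = 0, c_1 = 1/2, c_2 = 3


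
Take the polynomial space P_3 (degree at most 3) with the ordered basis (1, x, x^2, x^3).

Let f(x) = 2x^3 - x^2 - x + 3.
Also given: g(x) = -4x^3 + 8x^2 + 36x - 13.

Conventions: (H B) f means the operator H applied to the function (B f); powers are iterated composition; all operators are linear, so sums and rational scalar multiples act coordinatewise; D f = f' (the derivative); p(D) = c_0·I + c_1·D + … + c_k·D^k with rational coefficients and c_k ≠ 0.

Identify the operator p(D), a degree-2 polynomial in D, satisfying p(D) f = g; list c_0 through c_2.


D^0 f = 2x^3 - x^2 - x + 3
D^1 f = 6x^2 - 2x - 1
D^2 f = 12x - 2
matching coefficients of g against c_0 f + c_1 Df + … from the top degree down determines the c_i
solution: c_0 = -2, c_1 = 1, c_2 = 3

p(D) = -2·I + D + 3·D^2, i.e. c_0 = -2, c_1 = 1, c_2 = 3


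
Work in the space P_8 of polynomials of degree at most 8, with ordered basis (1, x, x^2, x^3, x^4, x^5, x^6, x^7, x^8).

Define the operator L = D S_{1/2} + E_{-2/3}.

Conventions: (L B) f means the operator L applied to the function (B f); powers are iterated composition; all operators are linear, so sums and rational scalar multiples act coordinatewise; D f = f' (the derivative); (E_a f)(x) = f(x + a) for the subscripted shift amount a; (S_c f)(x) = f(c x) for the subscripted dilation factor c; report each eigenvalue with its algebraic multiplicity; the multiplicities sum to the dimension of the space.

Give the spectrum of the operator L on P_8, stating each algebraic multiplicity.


λ = 1 (multiplicity 9)

image of 1: 1
image of x: x - 1/6
image of x^2: x^2 - (5/6)x + 4/9
image of x^3: x^3 - (13/8)x^2 + (4/3)x - 8/27
image of x^4: x^4 - (29/12)x^3 + (8/3)x^2 - (32/27)x + 16/81
image of x^5: x^5 - (305/96)x^4 + (40/9)x^3 - (80/27)x^2 + (80/81)x - 32/243
image of x^6: x^6 - (125/32)x^5 + (20/3)x^4 - (160/27)x^3 + (80/27)x^2 - (64/81)x + 64/729
image of x^7: x^7 - (1771/384)x^6 + (28/3)x^5 - (280/27)x^4 + (560/81)x^3 - (224/81)x^2 + (448/729)x - 128/2187
image of x^8: x^8 - (509/96)x^7 + (112/9)x^6 - (448/27)x^5 + (1120/81)x^4 - (1792/243)x^3 + (1792/729)x^2 - (1024/2187)x + 256/6561
the matrix is upper triangular; its diagonal is (1, 1, 1, 1, 1, 1, 1, 1, 1)
for a triangular matrix the eigenvalues are the diagonal entries, with algebraic multiplicity their repetition count


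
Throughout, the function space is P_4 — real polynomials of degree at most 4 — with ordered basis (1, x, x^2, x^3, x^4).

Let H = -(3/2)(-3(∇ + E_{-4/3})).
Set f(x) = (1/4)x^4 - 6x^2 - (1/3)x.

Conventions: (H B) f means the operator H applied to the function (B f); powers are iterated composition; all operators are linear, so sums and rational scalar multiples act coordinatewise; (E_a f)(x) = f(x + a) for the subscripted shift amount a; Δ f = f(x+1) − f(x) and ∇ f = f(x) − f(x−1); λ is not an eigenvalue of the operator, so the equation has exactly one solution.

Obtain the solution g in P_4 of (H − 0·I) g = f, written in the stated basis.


the image equals g(x) = (1/18)x^4 + (2/27)x^3 - (41/27)x^2 - (232/243)x + 1231/1458

write g with unknown coordinates in the stated basis and equate coefficients in (H − 0·I) g = f
solving from the highest basis element down gives g = (1/18)x^4 + (2/27)x^3 - (41/27)x^2 - (232/243)x + 1231/1458
check: H g = (1/4)x^4 - 6x^2 - (1/3)x
so H g − 0·g = (1/4)x^4 - 6x^2 - (1/3)x = f ✓


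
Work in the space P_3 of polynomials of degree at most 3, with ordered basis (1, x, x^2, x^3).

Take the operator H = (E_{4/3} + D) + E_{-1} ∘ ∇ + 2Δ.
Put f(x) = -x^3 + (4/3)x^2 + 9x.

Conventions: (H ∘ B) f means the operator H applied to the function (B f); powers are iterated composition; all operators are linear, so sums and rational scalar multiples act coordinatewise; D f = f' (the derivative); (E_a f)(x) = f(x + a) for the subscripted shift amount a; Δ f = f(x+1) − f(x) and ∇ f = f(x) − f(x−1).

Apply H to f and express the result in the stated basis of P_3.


E_{4/3} f = -x^3 - (8/3)x^2 + (65/9)x + 12
D f = -3x^2 + (8/3)x + 9
(E_{4/3} + D) f = -x^3 - (17/3)x^2 + (89/9)x + 21
∇ f = -3x^2 + (17/3)x + 20/3
E_{-1} ∇ f = -3x^2 + (35/3)x - 2
Δ f = -3x^2 - (1/3)x + 28/3
(2Δ) f = -6x^2 - (2/3)x + 56/3
((E_{4/3} + D) + E_{-1} ∘ ∇ + 2Δ) f = -x^3 - (44/3)x^2 + (188/9)x + 113/3

g(x) = -x^3 - (44/3)x^2 + (188/9)x + 113/3


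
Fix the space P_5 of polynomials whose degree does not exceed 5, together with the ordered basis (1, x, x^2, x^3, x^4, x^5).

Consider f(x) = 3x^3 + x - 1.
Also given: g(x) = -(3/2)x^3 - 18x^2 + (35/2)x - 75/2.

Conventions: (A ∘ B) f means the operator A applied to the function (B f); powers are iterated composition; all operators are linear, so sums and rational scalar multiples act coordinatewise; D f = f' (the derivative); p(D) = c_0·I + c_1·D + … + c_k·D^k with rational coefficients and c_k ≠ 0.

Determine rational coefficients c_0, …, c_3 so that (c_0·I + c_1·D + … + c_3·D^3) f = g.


c_0 = -1/2, c_1 = -2, c_2 = 1, c_3 = -2

D^0 f = 3x^3 + x - 1
D^1 f = 9x^2 + 1
D^2 f = 18x
D^3 f = 18
matching coefficients of g against c_0 f + c_1 Df + … from the top degree down determines the c_i
solution: c_0 = -1/2, c_1 = -2, c_2 = 1, c_3 = -2
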